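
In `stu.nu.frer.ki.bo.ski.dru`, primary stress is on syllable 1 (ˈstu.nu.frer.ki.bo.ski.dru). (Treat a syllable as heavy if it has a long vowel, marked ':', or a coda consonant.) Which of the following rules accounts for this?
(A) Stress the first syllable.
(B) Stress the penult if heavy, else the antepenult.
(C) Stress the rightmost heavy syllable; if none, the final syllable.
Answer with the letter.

A

Rule A → syllable 1 ✓.
Rule B → syllable 5 (observed: 1).
Rule C → syllable 3 (observed: 1).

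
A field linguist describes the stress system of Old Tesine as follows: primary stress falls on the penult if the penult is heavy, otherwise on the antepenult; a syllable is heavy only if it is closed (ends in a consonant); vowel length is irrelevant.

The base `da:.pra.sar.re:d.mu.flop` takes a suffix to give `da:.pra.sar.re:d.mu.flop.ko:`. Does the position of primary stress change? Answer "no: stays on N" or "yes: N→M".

yes: 4→6

Base `da:.pra.sar.re:d.mu.flop` (6 syllables):
  Weights: 4 re:d H, 5 mu L, 6 flop H.
  The penult (syllable 5, mu) is light, so stress falls on the antepenult (syllable 4, re:d).
  → primary stress on syllable 4.
Suffixed `da:.pra.sar.re:d.mu.flop.ko:` (7 syllables):
  Weights: 5 mu L, 6 flop H, 7 ko: L.
  The penult (syllable 6, flop) is heavy, so it takes stress.
  → primary stress on syllable 6.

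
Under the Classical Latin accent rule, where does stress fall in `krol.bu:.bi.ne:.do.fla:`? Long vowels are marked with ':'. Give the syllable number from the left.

4

Classical Latin: stress the penult if heavy (long vowel or closed), else the antepenult.
Weights: 4 ne: H, 5 do L, 6 fla: H.
The penult (syllable 5, do) is light, so stress falls on the antepenult (syllable 4, ne:).
Stress on syllable 4: krol.bu:.bi.ˈne:.do.fla:.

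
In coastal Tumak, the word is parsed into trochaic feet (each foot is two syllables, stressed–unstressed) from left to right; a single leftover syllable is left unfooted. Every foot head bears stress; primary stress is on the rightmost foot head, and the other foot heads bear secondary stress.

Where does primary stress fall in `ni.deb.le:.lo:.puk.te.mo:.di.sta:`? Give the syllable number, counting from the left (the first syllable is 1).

7

Parse left to right into trochaic (ˈσσ) feet: (ˈni.deb) (ˈle:.lo:) (ˈpuk.te) (ˈmo:.di) sta:. Syllable 9 is left unfooted.
Foot heads (stressed positions): 1, 3, 5, 7.
End Rule Rightmost: primary stress on the rightmost head = syllable 7.
Primary stress: syllable 7 → ni.deb.le:.lo:.puk.te.ˈmo:.di.sta:.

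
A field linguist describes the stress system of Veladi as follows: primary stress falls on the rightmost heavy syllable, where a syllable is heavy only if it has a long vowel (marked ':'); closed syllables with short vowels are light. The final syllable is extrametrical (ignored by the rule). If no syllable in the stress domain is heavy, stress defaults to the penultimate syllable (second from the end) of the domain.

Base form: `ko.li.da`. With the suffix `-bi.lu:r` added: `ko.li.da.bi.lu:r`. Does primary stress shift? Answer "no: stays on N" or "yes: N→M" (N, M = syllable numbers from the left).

Base `ko.li.da` (3 syllables):
  The final syllable (3, da) is extrametrical; the stress domain is syllables 1–2.
  Weights: 1 ko L, 2 li L.
  No heavy syllable in the domain; default to the penultimate syllable (second from the end) of the domain = syllable 1.
  → primary stress on syllable 1.
Suffixed `ko.li.da.bi.lu:r` (5 syllables):
  The final syllable (5, lu:r) is extrametrical; the stress domain is syllables 1–4.
  Weights: 1 ko L, 2 li L, 3 da L, 4 bi L.
  No heavy syllable in the domain; default to the penultimate syllable (second from the end) of the domain = syllable 3.
  → primary stress on syllable 3.

yes: 1→3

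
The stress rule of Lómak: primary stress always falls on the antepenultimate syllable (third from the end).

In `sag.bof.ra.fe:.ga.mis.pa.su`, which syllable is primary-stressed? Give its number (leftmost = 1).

6

The word has 8 syllables; the antepenultimate syllable (third from the end) is syllable 6 (mis).
Primary stress: syllable 6 → sag.bof.ra.fe:.ga.ˈmis.pa.su.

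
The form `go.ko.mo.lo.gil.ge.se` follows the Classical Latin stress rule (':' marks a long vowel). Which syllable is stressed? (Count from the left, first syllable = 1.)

Classical Latin: stress the penult if heavy (long vowel or closed), else the antepenult.
Weights: 5 gil H, 6 ge L, 7 se L.
The penult (syllable 6, ge) is light, so stress falls on the antepenult (syllable 5, gil).
Stress on syllable 5: go.ko.mo.lo.ˈgil.ge.se.

5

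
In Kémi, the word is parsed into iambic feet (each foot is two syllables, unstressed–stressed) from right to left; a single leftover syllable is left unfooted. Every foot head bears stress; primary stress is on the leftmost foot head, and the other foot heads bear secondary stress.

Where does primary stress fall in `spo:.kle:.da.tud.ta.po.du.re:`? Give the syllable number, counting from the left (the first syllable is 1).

Parse right to left into iambic (σˈσ) feet: (spo:.ˈkle:) (da.ˈtud) (ta.ˈpo) (du.ˈre:).
Foot heads (stressed positions): 2, 4, 6, 8.
End Rule Leftmost: primary stress on the leftmost head = syllable 2.
Primary stress: syllable 2 → spo:.ˈkle:.da.tud.ta.po.du.re:.

2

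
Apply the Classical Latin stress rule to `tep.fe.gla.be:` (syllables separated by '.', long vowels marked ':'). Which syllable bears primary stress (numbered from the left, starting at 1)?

2

Classical Latin: stress the penult if heavy (long vowel or closed), else the antepenult.
Weights: 2 fe L, 3 gla L, 4 be: H.
The penult (syllable 3, gla) is light, so stress falls on the antepenult (syllable 2, fe).
Stress on syllable 2: tep.ˈfe.gla.be:.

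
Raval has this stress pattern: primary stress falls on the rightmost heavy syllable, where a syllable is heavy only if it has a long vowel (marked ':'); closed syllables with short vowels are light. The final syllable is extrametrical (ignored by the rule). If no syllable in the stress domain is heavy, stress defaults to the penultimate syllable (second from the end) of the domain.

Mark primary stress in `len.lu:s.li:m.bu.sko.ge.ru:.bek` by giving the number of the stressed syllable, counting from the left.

7

The final syllable (8, bek) is extrametrical; the stress domain is syllables 1–7.
Weights: 1 len L, 2 lu:s H, 3 li:m H, 4 bu L, 5 sko L, 6 ge L, 7 ru: H.
Heavy syllables in the domain: 2, 3, 7. The rightmost is syllable 7 (ru:).
Primary stress: syllable 7 → len.lu:s.li:m.bu.sko.ge.ˈru:.bek.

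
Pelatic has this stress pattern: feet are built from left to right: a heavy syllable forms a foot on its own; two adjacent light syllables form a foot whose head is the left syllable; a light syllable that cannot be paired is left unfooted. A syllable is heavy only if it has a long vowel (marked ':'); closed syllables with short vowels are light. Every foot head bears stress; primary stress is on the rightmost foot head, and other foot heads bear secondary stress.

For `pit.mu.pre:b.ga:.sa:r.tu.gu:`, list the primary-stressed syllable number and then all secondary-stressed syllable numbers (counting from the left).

Weights: 1 pit L, 2 mu L, 3 pre:b H, 4 ga: H, 5 sa:r H, 6 tu L, 7 gu: H.
Parse left to right (heavy = foot alone; LL = one foot; stranded L unfooted): (ˈpit.mu) (ˈpre:b) (ˈga:) (ˈsa:r) tu (ˈgu:).
Foot heads: 1, 3, 4, 5, 7.
Primary stress on the rightmost head = syllable 7.
Secondary stress on 1, 3, 4, 5: ˌpit.mu.ˌpre:b.ˌga:.ˌsa:r.tu.ˈgu:.

primary 7, secondary 1, 3, 4, 5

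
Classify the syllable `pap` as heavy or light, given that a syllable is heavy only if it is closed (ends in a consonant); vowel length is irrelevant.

`pap`: short vowel, closed (coda /p/). Closed (coda /p/) → heavy.

heavy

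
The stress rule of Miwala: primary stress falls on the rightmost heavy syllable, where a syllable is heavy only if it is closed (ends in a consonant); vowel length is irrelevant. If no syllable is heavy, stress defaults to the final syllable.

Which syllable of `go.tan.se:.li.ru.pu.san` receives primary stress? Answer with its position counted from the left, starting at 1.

Weights: 1 go L, 2 tan H, 3 se: L, 4 li L, 5 ru L, 6 pu L, 7 san H.
Heavy syllables in the domain: 2, 7. The rightmost is syllable 7 (san).
Primary stress: syllable 7 → go.tan.se:.li.ru.pu.ˈsan.

7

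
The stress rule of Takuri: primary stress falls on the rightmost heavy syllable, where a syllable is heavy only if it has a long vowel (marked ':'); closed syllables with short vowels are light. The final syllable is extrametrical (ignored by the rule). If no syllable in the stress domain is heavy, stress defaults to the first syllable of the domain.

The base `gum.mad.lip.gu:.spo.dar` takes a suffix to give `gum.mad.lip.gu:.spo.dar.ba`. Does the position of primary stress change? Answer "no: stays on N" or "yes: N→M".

Base `gum.mad.lip.gu:.spo.dar` (6 syllables):
  The final syllable (6, dar) is extrametrical; the stress domain is syllables 1–5.
  Weights: 1 gum L, 2 mad L, 3 lip L, 4 gu: H, 5 spo L.
  Heavy syllables in the domain: 4. The rightmost is syllable 4 (gu:).
  → primary stress on syllable 4.
Suffixed `gum.mad.lip.gu:.spo.dar.ba` (7 syllables):
  The final syllable (7, ba) is extrametrical; the stress domain is syllables 1–6.
  Weights: 1 gum L, 2 mad L, 3 lip L, 4 gu: H, 5 spo L, 6 dar L.
  Heavy syllables in the domain: 4. The rightmost is syllable 4 (gu:).
  → primary stress on syllable 4.

no: stays on 4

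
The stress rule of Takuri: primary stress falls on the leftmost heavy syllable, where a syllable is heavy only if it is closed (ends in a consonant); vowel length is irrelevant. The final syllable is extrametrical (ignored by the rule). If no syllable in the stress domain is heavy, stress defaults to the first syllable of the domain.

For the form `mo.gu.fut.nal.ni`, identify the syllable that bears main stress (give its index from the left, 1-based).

3

The final syllable (5, ni) is extrametrical; the stress domain is syllables 1–4.
Weights: 1 mo L, 2 gu L, 3 fut H, 4 nal H.
Heavy syllables in the domain: 3, 4. The leftmost is syllable 3 (fut).
Primary stress: syllable 3 → mo.gu.ˈfut.nal.ni.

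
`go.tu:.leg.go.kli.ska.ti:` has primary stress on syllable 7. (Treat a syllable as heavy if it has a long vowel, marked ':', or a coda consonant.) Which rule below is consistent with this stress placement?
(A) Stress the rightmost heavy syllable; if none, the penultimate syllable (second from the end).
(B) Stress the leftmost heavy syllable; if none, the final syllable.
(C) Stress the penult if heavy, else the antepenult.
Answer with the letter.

A

Rule A → syllable 7 ✓.
Rule B → syllable 2 (observed: 7).
Rule C → syllable 5 (observed: 7).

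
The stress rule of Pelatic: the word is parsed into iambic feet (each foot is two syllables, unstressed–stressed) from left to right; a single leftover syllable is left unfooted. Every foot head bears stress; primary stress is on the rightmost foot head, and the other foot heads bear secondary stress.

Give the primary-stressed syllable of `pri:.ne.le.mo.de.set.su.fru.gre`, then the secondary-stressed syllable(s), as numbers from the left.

Parse left to right into iambic (σˈσ) feet: (pri:.ˈne) (le.ˈmo) (de.ˈset) (su.ˈfru) gre. Syllable 9 is left unfooted.
Foot heads (stressed positions): 2, 4, 6, 8.
End Rule Rightmost: primary stress on the rightmost head = syllable 8.
Secondary stress on 2, 4, 6: pri:.ˌne.le.ˌmo.de.ˌset.su.ˈfru.gre.

primary 8, secondary 2, 4, 6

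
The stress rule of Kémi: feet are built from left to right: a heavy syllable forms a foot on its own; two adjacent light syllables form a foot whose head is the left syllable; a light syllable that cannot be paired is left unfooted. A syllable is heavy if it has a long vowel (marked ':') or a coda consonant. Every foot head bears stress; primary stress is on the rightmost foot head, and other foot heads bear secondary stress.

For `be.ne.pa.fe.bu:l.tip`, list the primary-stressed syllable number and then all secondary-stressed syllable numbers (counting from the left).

Weights: 1 be L, 2 ne L, 3 pa L, 4 fe L, 5 bu:l H, 6 tip H.
Parse left to right (heavy = foot alone; LL = one foot; stranded L unfooted): (ˈbe.ne) (ˈpa.fe) (ˈbu:l) (ˈtip).
Foot heads: 1, 3, 5, 6.
Primary stress on the rightmost head = syllable 6.
Secondary stress on 1, 3, 5: ˌbe.ne.ˌpa.fe.ˌbu:l.ˈtip.

primary 6, secondary 1, 3, 5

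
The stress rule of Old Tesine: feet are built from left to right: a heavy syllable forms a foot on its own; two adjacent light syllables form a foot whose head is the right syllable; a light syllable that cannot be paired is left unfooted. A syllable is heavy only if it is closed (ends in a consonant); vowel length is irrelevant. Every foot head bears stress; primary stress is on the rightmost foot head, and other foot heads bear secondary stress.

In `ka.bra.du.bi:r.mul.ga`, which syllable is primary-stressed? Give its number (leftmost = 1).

5

Weights: 1 ka L, 2 bra L, 3 du L, 4 bi:r H, 5 mul H, 6 ga L.
Parse left to right (heavy = foot alone; LL = one foot; stranded L unfooted): (ka.ˈbra) du (ˈbi:r) (ˈmul) ga.
Foot heads: 2, 4, 5.
Primary stress on the rightmost head = syllable 5.
Primary stress: syllable 5 → ka.bra.du.bi:r.ˈmul.ga.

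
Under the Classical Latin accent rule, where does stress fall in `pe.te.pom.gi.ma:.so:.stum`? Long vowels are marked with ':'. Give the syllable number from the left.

Classical Latin: stress the penult if heavy (long vowel or closed), else the antepenult.
Weights: 5 ma: H, 6 so: H, 7 stum H.
The penult (syllable 6, so:) is heavy, so it takes stress.
Stress on syllable 6: pe.te.pom.gi.ma:.ˈso:.stum.

6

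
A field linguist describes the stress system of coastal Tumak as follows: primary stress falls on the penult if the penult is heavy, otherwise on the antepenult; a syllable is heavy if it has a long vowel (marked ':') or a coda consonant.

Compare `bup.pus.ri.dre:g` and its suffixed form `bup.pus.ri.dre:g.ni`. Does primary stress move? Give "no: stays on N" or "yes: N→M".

Base `bup.pus.ri.dre:g` (4 syllables):
  Weights: 2 pus H, 3 ri L, 4 dre:g H.
  The penult (syllable 3, ri) is light, so stress falls on the antepenult (syllable 2, pus).
  → primary stress on syllable 2.
Suffixed `bup.pus.ri.dre:g.ni` (5 syllables):
  Weights: 3 ri L, 4 dre:g H, 5 ni L.
  The penult (syllable 4, dre:g) is heavy, so it takes stress.
  → primary stress on syllable 4.

yes: 2→4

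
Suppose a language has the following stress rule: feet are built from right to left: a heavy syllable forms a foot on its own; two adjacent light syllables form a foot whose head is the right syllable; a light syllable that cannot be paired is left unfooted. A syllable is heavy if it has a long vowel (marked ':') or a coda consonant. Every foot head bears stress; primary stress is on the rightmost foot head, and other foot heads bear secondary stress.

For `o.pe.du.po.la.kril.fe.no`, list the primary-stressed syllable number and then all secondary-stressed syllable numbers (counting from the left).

primary 8, secondary 3, 5, 6

Weights: 1 o L, 2 pe L, 3 du L, 4 po L, 5 la L, 6 kril H, 7 fe L, 8 no L.
Parse right to left (heavy = foot alone; LL = one foot; stranded L unfooted): o (pe.ˈdu) (po.ˈla) (ˈkril) (fe.ˈno).
Foot heads: 3, 5, 6, 8.
Primary stress on the rightmost head = syllable 8.
Secondary stress on 3, 5, 6: o.pe.ˌdu.po.ˌla.ˌkril.fe.ˈno.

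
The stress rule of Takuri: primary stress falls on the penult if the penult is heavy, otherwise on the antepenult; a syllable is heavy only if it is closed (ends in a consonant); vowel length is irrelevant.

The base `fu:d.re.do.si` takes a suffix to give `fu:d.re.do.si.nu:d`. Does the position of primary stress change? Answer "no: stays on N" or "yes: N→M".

Base `fu:d.re.do.si` (4 syllables):
  Weights: 2 re L, 3 do L, 4 si L.
  The penult (syllable 3, do) is light, so stress falls on the antepenult (syllable 2, re).
  → primary stress on syllable 2.
Suffixed `fu:d.re.do.si.nu:d` (5 syllables):
  Weights: 3 do L, 4 si L, 5 nu:d H.
  The penult (syllable 4, si) is light, so stress falls on the antepenult (syllable 3, do).
  → primary stress on syllable 3.

yes: 2→3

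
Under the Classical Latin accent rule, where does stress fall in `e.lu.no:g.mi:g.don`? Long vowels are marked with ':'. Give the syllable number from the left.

4

Classical Latin: stress the penult if heavy (long vowel or closed), else the antepenult.
Weights: 3 no:g H, 4 mi:g H, 5 don H.
The penult (syllable 4, mi:g) is heavy, so it takes stress.
Stress on syllable 4: e.lu.no:g.ˈmi:g.don.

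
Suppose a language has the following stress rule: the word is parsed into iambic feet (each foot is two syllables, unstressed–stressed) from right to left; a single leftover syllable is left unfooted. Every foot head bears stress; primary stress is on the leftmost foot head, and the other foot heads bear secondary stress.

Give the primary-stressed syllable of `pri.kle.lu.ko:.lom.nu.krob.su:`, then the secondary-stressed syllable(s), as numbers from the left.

Parse right to left into iambic (σˈσ) feet: (pri.ˈkle) (lu.ˈko:) (lom.ˈnu) (krob.ˈsu:).
Foot heads (stressed positions): 2, 4, 6, 8.
End Rule Leftmost: primary stress on the leftmost head = syllable 2.
Secondary stress on 4, 6, 8: pri.ˈkle.lu.ˌko:.lom.ˌnu.krob.ˌsu:.

primary 2, secondary 4, 6, 8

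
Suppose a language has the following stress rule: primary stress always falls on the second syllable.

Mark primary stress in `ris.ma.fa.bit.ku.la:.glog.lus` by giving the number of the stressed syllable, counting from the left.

2

The word has 8 syllables; the second syllable is syllable 2 (ma).
Primary stress: syllable 2 → ris.ˈma.fa.bit.ku.la:.glog.lus.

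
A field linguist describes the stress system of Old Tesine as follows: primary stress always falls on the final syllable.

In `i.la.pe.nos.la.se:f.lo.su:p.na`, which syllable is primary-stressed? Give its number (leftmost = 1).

The word has 9 syllables; the final syllable is syllable 9 (na).
Primary stress: syllable 9 → i.la.pe.nos.la.se:f.lo.su:p.ˈna.

9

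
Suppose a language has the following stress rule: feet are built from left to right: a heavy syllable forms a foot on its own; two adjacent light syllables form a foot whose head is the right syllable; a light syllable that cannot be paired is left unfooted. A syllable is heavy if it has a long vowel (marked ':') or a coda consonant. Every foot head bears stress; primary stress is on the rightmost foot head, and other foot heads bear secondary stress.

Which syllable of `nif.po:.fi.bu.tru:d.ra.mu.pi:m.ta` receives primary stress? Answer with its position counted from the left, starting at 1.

Weights: 1 nif H, 2 po: H, 3 fi L, 4 bu L, 5 tru:d H, 6 ra L, 7 mu L, 8 pi:m H, 9 ta L.
Parse left to right (heavy = foot alone; LL = one foot; stranded L unfooted): (ˈnif) (ˈpo:) (fi.ˈbu) (ˈtru:d) (ra.ˈmu) (ˈpi:m) ta.
Foot heads: 1, 2, 4, 5, 7, 8.
Primary stress on the rightmost head = syllable 8.
Primary stress: syllable 8 → nif.po:.fi.bu.tru:d.ra.mu.ˈpi:m.ta.

8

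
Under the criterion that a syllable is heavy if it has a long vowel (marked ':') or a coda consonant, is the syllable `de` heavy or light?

`de`: short vowel, open (no coda). Short vowel, open → light.

light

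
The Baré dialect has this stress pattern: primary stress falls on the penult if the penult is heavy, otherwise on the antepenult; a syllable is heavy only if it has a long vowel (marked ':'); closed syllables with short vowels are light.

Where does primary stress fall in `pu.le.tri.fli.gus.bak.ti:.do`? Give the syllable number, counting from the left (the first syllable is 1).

Weights: 6 bak L, 7 ti: H, 8 do L.
The penult (syllable 7, ti:) is heavy, so it takes stress.
Primary stress: syllable 7 → pu.le.tri.fli.gus.bak.ˈti:.do.

7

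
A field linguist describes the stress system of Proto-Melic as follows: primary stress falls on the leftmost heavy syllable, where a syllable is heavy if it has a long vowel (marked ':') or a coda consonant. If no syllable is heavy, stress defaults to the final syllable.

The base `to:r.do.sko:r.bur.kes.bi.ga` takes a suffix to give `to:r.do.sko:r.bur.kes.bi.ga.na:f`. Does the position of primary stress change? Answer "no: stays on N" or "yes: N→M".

Base `to:r.do.sko:r.bur.kes.bi.ga` (7 syllables):
  Weights: 1 to:r H, 2 do L, 3 sko:r H, 4 bur H, 5 kes H, 6 bi L, 7 ga L.
  Heavy syllables in the domain: 1, 3, 4, 5. The leftmost is syllable 1 (to:r).
  → primary stress on syllable 1.
Suffixed `to:r.do.sko:r.bur.kes.bi.ga.na:f` (8 syllables):
  Weights: 1 to:r H, 2 do L, 3 sko:r H, 4 bur H, 5 kes H, 6 bi L, 7 ga L, 8 na:f H.
  Heavy syllables in the domain: 1, 3, 4, 5, 8. The leftmost is syllable 1 (to:r).
  → primary stress on syllable 1.

no: stays on 1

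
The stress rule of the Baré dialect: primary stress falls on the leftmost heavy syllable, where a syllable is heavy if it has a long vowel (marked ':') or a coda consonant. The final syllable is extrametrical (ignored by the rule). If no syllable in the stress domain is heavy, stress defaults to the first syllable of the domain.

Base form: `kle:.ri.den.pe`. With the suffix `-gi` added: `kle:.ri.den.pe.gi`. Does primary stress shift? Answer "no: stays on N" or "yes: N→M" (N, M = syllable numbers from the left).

no: stays on 1

Base `kle:.ri.den.pe` (4 syllables):
  The final syllable (4, pe) is extrametrical; the stress domain is syllables 1–3.
  Weights: 1 kle: H, 2 ri L, 3 den H.
  Heavy syllables in the domain: 1, 3. The leftmost is syllable 1 (kle:).
  → primary stress on syllable 1.
Suffixed `kle:.ri.den.pe.gi` (5 syllables):
  The final syllable (5, gi) is extrametrical; the stress domain is syllables 1–4.
  Weights: 1 kle: H, 2 ri L, 3 den H, 4 pe L.
  Heavy syllables in the domain: 1, 3. The leftmost is syllable 1 (kle:).
  → primary stress on syllable 1.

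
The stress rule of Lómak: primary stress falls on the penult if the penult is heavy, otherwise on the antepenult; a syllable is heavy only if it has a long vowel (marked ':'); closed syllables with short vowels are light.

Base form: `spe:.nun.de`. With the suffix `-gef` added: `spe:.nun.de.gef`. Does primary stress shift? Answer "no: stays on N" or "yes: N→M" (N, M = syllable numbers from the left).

yes: 1→2

Base `spe:.nun.de` (3 syllables):
  Weights: 1 spe: H, 2 nun L, 3 de L.
  The penult (syllable 2, nun) is light, so stress falls on the antepenult (syllable 1, spe:).
  → primary stress on syllable 1.
Suffixed `spe:.nun.de.gef` (4 syllables):
  Weights: 2 nun L, 3 de L, 4 gef L.
  The penult (syllable 3, de) is light, so stress falls on the antepenult (syllable 2, nun).
  → primary stress on syllable 2.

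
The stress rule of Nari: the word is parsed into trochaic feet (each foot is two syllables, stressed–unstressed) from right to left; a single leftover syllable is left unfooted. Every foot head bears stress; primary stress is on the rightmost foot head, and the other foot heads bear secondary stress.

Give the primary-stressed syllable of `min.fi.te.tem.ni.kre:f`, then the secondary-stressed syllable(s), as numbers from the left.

primary 5, secondary 1, 3

Parse right to left into trochaic (ˈσσ) feet: (ˈmin.fi) (ˈte.tem) (ˈni.kre:f).
Foot heads (stressed positions): 1, 3, 5.
End Rule Rightmost: primary stress on the rightmost head = syllable 5.
Secondary stress on 1, 3: ˌmin.fi.ˌte.tem.ˈni.kre:f.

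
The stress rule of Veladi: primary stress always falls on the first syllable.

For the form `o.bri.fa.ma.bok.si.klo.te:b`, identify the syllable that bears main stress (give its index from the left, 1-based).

1

The word has 8 syllables; the first syllable is syllable 1 (o).
Primary stress: syllable 1 → ˈo.bri.fa.ma.bok.si.klo.te:b.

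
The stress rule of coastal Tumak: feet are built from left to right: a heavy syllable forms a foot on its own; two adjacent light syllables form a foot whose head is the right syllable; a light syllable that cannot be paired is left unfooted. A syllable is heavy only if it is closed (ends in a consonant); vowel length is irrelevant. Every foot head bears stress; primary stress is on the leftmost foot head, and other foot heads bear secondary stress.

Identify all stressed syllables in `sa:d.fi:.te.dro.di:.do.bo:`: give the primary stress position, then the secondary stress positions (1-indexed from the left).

primary 1, secondary 3, 5, 7

Weights: 1 sa:d H, 2 fi: L, 3 te L, 4 dro L, 5 di: L, 6 do L, 7 bo: L.
Parse left to right (heavy = foot alone; LL = one foot; stranded L unfooted): (ˈsa:d) (fi:.ˈte) (dro.ˈdi:) (do.ˈbo:).
Foot heads: 1, 3, 5, 7.
Primary stress on the leftmost head = syllable 1.
Secondary stress on 3, 5, 7: ˈsa:d.fi:.ˌte.dro.ˌdi:.do.ˌbo:.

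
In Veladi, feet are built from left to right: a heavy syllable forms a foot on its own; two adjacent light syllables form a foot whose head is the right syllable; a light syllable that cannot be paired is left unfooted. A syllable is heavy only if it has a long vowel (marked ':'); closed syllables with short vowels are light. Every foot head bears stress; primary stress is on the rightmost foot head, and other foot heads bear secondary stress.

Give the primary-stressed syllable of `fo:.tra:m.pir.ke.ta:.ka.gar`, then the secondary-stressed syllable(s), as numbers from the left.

primary 7, secondary 1, 2, 4, 5

Weights: 1 fo: H, 2 tra:m H, 3 pir L, 4 ke L, 5 ta: H, 6 ka L, 7 gar L.
Parse left to right (heavy = foot alone; LL = one foot; stranded L unfooted): (ˈfo:) (ˈtra:m) (pir.ˈke) (ˈta:) (ka.ˈgar).
Foot heads: 1, 2, 4, 5, 7.
Primary stress on the rightmost head = syllable 7.
Secondary stress on 1, 2, 4, 5: ˌfo:.ˌtra:m.pir.ˌke.ˌta:.ka.ˈgar.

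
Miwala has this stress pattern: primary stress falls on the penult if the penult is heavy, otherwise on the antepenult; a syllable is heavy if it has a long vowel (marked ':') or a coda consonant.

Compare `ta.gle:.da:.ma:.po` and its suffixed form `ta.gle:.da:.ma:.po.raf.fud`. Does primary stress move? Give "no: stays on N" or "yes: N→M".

Base `ta.gle:.da:.ma:.po` (5 syllables):
  Weights: 3 da: H, 4 ma: H, 5 po L.
  The penult (syllable 4, ma:) is heavy, so it takes stress.
  → primary stress on syllable 4.
Suffixed `ta.gle:.da:.ma:.po.raf.fud` (7 syllables):
  Weights: 5 po L, 6 raf H, 7 fud H.
  The penult (syllable 6, raf) is heavy, so it takes stress.
  → primary stress on syllable 6.

yes: 4→6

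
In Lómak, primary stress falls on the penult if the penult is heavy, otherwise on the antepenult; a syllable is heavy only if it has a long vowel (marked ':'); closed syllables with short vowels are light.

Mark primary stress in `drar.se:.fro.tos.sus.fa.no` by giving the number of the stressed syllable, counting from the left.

Weights: 5 sus L, 6 fa L, 7 no L.
The penult (syllable 6, fa) is light, so stress falls on the antepenult (syllable 5, sus).
Primary stress: syllable 5 → drar.se:.fro.tos.ˈsus.fa.no.

5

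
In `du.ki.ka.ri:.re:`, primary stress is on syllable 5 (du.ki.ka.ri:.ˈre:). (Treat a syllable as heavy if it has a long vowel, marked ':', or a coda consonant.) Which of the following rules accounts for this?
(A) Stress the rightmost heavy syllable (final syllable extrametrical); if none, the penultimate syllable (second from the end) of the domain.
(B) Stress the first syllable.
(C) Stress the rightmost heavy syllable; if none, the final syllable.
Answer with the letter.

Rule A → syllable 4 (observed: 5).
Rule B → syllable 1 (observed: 5).
Rule C → syllable 5 ✓.

C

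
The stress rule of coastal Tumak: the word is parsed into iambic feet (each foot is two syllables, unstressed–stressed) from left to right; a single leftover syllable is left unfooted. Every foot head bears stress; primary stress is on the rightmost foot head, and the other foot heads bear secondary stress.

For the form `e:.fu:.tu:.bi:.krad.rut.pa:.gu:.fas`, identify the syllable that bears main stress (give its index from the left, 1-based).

8

Parse left to right into iambic (σˈσ) feet: (e:.ˈfu:) (tu:.ˈbi:) (krad.ˈrut) (pa:.ˈgu:) fas. Syllable 9 is left unfooted.
Foot heads (stressed positions): 2, 4, 6, 8.
End Rule Rightmost: primary stress on the rightmost head = syllable 8.
Primary stress: syllable 8 → e:.fu:.tu:.bi:.krad.rut.pa:.ˈgu:.fas.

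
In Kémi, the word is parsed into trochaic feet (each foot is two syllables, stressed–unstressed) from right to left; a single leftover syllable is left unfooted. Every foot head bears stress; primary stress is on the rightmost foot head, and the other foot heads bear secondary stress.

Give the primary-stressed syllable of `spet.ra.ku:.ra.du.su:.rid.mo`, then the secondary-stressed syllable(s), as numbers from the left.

Parse right to left into trochaic (ˈσσ) feet: (ˈspet.ra) (ˈku:.ra) (ˈdu.su:) (ˈrid.mo).
Foot heads (stressed positions): 1, 3, 5, 7.
End Rule Rightmost: primary stress on the rightmost head = syllable 7.
Secondary stress on 1, 3, 5: ˌspet.ra.ˌku:.ra.ˌdu.su:.ˈrid.mo.

primary 7, secondary 1, 3, 5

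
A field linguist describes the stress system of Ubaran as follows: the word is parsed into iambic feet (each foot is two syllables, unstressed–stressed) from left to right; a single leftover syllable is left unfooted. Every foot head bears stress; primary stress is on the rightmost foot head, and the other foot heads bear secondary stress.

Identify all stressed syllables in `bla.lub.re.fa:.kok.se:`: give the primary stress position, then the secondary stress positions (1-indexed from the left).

primary 6, secondary 2, 4

Parse left to right into iambic (σˈσ) feet: (bla.ˈlub) (re.ˈfa:) (kok.ˈse:).
Foot heads (stressed positions): 2, 4, 6.
End Rule Rightmost: primary stress on the rightmost head = syllable 6.
Secondary stress on 2, 4: bla.ˌlub.re.ˌfa:.kok.ˈse:.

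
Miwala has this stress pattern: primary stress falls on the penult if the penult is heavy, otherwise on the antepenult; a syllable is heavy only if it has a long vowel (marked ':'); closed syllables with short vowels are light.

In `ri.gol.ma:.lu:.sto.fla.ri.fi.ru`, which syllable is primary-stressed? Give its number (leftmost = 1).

Weights: 7 ri L, 8 fi L, 9 ru L.
The penult (syllable 8, fi) is light, so stress falls on the antepenult (syllable 7, ri).
Primary stress: syllable 7 → ri.gol.ma:.lu:.sto.fla.ˈri.fi.ru.

7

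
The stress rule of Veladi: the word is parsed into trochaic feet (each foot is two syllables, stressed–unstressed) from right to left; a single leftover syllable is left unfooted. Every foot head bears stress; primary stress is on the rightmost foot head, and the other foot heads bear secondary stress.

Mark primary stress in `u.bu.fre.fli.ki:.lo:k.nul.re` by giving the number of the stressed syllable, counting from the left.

Parse right to left into trochaic (ˈσσ) feet: (ˈu.bu) (ˈfre.fli) (ˈki:.lo:k) (ˈnul.re).
Foot heads (stressed positions): 1, 3, 5, 7.
End Rule Rightmost: primary stress on the rightmost head = syllable 7.
Primary stress: syllable 7 → u.bu.fre.fli.ki:.lo:k.ˈnul.re.

7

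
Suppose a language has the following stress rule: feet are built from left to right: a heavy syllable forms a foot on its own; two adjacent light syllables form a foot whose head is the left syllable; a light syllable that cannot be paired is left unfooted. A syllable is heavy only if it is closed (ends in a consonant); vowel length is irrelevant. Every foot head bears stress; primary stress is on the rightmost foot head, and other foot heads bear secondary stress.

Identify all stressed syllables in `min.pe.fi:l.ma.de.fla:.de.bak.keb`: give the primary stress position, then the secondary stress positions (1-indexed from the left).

primary 9, secondary 1, 3, 4, 6, 8

Weights: 1 min H, 2 pe L, 3 fi:l H, 4 ma L, 5 de L, 6 fla: L, 7 de L, 8 bak H, 9 keb H.
Parse left to right (heavy = foot alone; LL = one foot; stranded L unfooted): (ˈmin) pe (ˈfi:l) (ˈma.de) (ˈfla:.de) (ˈbak) (ˈkeb).
Foot heads: 1, 3, 4, 6, 8, 9.
Primary stress on the rightmost head = syllable 9.
Secondary stress on 1, 3, 4, 6, 8: ˌmin.pe.ˌfi:l.ˌma.de.ˌfla:.de.ˌbak.ˈkeb.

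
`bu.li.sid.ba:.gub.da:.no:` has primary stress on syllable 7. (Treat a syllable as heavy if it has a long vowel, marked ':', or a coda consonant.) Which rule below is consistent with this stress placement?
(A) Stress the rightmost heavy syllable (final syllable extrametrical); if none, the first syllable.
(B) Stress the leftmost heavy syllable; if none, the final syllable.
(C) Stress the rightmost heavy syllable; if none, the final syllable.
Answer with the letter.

Rule A → syllable 6 (observed: 7).
Rule B → syllable 3 (observed: 7).
Rule C → syllable 7 ✓.

C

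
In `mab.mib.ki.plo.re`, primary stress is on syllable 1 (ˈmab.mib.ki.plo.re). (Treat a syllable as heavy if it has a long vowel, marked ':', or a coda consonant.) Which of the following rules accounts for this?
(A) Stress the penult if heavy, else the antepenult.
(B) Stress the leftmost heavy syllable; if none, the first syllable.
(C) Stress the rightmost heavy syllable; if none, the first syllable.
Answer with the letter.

B

Rule A → syllable 3 (observed: 1).
Rule B → syllable 1 ✓.
Rule C → syllable 2 (observed: 1).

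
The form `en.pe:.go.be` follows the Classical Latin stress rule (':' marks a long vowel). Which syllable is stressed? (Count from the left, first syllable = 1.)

Classical Latin: stress the penult if heavy (long vowel or closed), else the antepenult.
Weights: 2 pe: H, 3 go L, 4 be L.
The penult (syllable 3, go) is light, so stress falls on the antepenult (syllable 2, pe:).
Stress on syllable 2: en.ˈpe:.go.be.

2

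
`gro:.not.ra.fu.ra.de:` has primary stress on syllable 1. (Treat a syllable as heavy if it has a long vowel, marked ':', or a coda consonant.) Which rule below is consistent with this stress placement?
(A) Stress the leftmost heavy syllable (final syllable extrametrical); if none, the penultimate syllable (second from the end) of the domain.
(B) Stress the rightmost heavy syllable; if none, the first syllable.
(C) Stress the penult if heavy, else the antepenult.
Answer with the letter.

Rule A → syllable 1 ✓.
Rule B → syllable 6 (observed: 1).
Rule C → syllable 4 (observed: 1).

A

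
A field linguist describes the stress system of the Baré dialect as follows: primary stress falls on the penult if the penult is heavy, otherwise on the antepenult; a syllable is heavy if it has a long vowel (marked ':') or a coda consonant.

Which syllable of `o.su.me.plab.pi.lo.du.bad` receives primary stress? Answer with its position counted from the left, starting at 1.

Weights: 6 lo L, 7 du L, 8 bad H.
The penult (syllable 7, du) is light, so stress falls on the antepenult (syllable 6, lo).
Primary stress: syllable 6 → o.su.me.plab.pi.ˈlo.du.bad.

6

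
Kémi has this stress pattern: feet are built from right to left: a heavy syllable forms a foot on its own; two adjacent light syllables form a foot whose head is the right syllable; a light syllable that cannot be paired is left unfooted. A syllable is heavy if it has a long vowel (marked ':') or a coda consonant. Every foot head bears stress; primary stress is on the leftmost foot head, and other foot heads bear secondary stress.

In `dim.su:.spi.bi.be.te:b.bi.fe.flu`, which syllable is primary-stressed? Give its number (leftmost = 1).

1

Weights: 1 dim H, 2 su: H, 3 spi L, 4 bi L, 5 be L, 6 te:b H, 7 bi L, 8 fe L, 9 flu L.
Parse right to left (heavy = foot alone; LL = one foot; stranded L unfooted): (ˈdim) (ˈsu:) spi (bi.ˈbe) (ˈte:b) bi (fe.ˈflu).
Foot heads: 1, 2, 5, 6, 9.
Primary stress on the leftmost head = syllable 1.
Primary stress: syllable 1 → ˈdim.su:.spi.bi.be.te:b.bi.fe.flu.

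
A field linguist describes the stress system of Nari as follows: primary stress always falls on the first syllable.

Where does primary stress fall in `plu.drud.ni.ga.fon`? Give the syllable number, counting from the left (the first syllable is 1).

1

The word has 5 syllables; the first syllable is syllable 1 (plu).
Primary stress: syllable 1 → ˈplu.drud.ni.ga.fon.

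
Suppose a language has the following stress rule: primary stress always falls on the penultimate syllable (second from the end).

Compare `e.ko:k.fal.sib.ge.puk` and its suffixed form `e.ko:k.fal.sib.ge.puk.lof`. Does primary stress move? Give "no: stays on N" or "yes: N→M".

Base `e.ko:k.fal.sib.ge.puk` (6 syllables):
  The word has 6 syllables; the penultimate syllable (second from the end) is syllable 5 (ge).
  → primary stress on syllable 5.
Suffixed `e.ko:k.fal.sib.ge.puk.lof` (7 syllables):
  The word has 7 syllables; the penultimate syllable (second from the end) is syllable 6 (puk).
  → primary stress on syllable 6.

yes: 5→6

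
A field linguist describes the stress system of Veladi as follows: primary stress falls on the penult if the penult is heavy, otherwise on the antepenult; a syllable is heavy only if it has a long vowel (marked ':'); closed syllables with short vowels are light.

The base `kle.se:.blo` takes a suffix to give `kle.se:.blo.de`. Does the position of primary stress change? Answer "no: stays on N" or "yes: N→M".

no: stays on 2

Base `kle.se:.blo` (3 syllables):
  Weights: 1 kle L, 2 se: H, 3 blo L.
  The penult (syllable 2, se:) is heavy, so it takes stress.
  → primary stress on syllable 2.
Suffixed `kle.se:.blo.de` (4 syllables):
  Weights: 2 se: H, 3 blo L, 4 de L.
  The penult (syllable 3, blo) is light, so stress falls on the antepenult (syllable 2, se:).
  → primary stress on syllable 2.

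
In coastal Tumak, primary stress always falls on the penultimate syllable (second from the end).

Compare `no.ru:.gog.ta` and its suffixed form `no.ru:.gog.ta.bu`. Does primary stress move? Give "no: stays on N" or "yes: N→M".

Base `no.ru:.gog.ta` (4 syllables):
  The word has 4 syllables; the penultimate syllable (second from the end) is syllable 3 (gog).
  → primary stress on syllable 3.
Suffixed `no.ru:.gog.ta.bu` (5 syllables):
  The word has 5 syllables; the penultimate syllable (second from the end) is syllable 4 (ta).
  → primary stress on syllable 4.

yes: 3→4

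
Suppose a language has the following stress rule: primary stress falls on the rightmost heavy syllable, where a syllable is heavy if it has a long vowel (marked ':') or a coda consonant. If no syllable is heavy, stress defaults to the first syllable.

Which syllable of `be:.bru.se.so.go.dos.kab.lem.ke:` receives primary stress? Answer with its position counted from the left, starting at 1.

Weights: 1 be: H, 2 bru L, 3 se L, 4 so L, 5 go L, 6 dos H, 7 kab H, 8 lem H, 9 ke: H.
Heavy syllables in the domain: 1, 6, 7, 8, 9. The rightmost is syllable 9 (ke:).
Primary stress: syllable 9 → be:.bru.se.so.go.dos.kab.lem.ˈke:.

9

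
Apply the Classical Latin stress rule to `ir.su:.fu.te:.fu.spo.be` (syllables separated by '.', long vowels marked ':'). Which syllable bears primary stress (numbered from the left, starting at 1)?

5

Classical Latin: stress the penult if heavy (long vowel or closed), else the antepenult.
Weights: 5 fu L, 6 spo L, 7 be L.
The penult (syllable 6, spo) is light, so stress falls on the antepenult (syllable 5, fu).
Stress on syllable 5: ir.su:.fu.te:.ˈfu.spo.be.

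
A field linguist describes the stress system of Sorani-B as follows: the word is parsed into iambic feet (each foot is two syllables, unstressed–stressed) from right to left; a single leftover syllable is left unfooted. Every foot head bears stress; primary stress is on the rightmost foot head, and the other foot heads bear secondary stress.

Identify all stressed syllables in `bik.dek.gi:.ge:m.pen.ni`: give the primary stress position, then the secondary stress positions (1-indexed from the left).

primary 6, secondary 2, 4

Parse right to left into iambic (σˈσ) feet: (bik.ˈdek) (gi:.ˈge:m) (pen.ˈni).
Foot heads (stressed positions): 2, 4, 6.
End Rule Rightmost: primary stress on the rightmost head = syllable 6.
Secondary stress on 2, 4: bik.ˌdek.gi:.ˌge:m.pen.ˈni.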